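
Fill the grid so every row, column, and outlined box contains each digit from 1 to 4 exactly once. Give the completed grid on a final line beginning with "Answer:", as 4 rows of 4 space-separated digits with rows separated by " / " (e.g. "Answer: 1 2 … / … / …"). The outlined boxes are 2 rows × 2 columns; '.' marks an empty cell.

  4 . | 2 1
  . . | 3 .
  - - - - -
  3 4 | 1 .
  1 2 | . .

Step 1. [r2c4∈{4}] r2c4's peers cover all but 4 ⇒ r2c4=4.
Step 2. [r2c2∈{1}] r2c2 is down to just 1 ⇒ r2c2=1.
Step 3. [r4c4∈{3}] r4c4's peers cover all but 3. So r4c4=3.
Step 4. [r4c3∈{4}] nothing but 4 survives at r4c3 ⇒ r4c3=4.
Step 5. [r3c4∈{2}] r3c4 is down to just 2. So r3c4=2.
Step 6. [r2c1∈{2}] nothing but 2 survives at r2c1 ⇒ r2c1=2.
Step 7. [r1c2∈{3}] r1c2's peers cover all but 3, so r1c2=3.

Answer: 4 3 2 1 / 2 1 3 4 / 3 4 1 2 / 1 2 4 3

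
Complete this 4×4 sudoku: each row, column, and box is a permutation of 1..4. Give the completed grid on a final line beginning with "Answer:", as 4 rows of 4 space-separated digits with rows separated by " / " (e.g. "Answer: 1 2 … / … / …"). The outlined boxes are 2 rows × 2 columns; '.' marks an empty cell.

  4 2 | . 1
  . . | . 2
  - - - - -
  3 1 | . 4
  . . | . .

Step 1. [r1c3∈{3}] r1c3 has the single candidate 3, so r1c3=3.
Step 2. [r4c1∈{2}] only 2 remains possible at r4c1. So r4c1=2.
Step 3. [r4c2∈{4}] nothing but 4 survives at r4c2 ⇒ r4c2=4.
Step 4. [r3c3∈{2}] r3c3's peers cover all but 2, so r3c3=2.
Step 5. [r2c3∈{4}] r2c3 has the single candidate 4, so r2c3=4.
Step 6. [r4c4∈{3}] only 3 remains possible at r4c4. So r4c4=3.
Step 7. [r2c2∈{3}] r2c2 is down to just 3, so r2c2=3.
Step 8. [r4c3∈{1}] r4c3 has the single candidate 1 ⇒ r4c3=1.
Step 9. [r2c1∈{1}] r2c1 has the single candidate 1 ⇒ r2c1=1.

Answer: 4 2 3 1 / 1 3 4 2 / 3 1 2 4 / 2 4 1 3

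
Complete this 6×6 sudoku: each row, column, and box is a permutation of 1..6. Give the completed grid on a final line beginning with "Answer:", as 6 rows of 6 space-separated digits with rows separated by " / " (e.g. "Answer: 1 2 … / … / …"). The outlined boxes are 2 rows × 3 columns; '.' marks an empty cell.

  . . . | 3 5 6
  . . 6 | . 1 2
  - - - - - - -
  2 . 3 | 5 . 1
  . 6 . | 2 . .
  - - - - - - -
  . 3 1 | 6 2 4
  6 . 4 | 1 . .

Step 1. [r3c2∈{4}] r3c2 has the single candidate 4. So r3c2=4.
Step 2. [r5c1∈{5}] r5c1's peers cover all but 5. So r5c1=5.
Step 3. [r1c1∈{1,4}] in row 1, 4 fits only at r1c1, so r1c1=4.
Step 4. [r4c6∈{3}] nothing but 3 survives at r4c6 ⇒ r4c6=3.
Step 5. [r1c3∈{2}] r1c3 is down to just 2 ⇒ r1c3=2.
Step 6. [r6c5∈{3}] only 3 remains possible at r6c5 ⇒ r6c5=3.
Step 7. [r1c2∈{1}] nothing but 1 survives at r1c2 ⇒ r1c2=1.
Step 8. [r4c3∈{5}] r4c3 is down to just 5. So r4c3=5.
Step 9. [r2c4∈{4}] only 4 remains possible at r2c4 ⇒ r2c4=4.
Step 10. [r2c2∈{5}] nothing but 5 survives at r2c2. So r2c2=5.
Step 11. [r2c1∈{3}] r2c1's peers cover all but 3, so r2c1=3.
Step 12. [r4c1∈{1}] nothing but 1 survives at r4c1. So r4c1=1.
Step 13. [r6c6∈{5}] r6c6 is down to just 5, so r6c6=5.
Step 14. [r6c2∈{2}] r6c2's peers cover all but 2, so r6c2=2.
Step 15. [r3c5∈{6}] only 6 remains possible at r3c5, so r3c5=6.
Step 16. [r4c5∈{4}] r4c5 has the single candidate 4 ⇒ r4c5=4.

Answer: 4 1 2 3 5 6 / 3 5 6 4 1 2 / 2 4 3 5 6 1 / 1 6 5 2 4 3 / 5 3 1 6 2 4 / 6 2 4 1 3 5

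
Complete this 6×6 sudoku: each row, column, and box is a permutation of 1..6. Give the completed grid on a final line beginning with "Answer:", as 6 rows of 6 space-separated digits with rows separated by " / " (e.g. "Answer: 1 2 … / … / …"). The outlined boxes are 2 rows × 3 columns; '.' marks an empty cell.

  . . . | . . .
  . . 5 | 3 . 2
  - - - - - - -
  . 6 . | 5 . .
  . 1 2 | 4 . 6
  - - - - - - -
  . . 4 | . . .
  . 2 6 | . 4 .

Step 1. [r1c3∈{1,3}] 1 has one home in col 3: r1c3. So r1c3=1.
Step 2. [r5c2∈{3,5}] r5c2 is the only open cell in col 2 admitting 5, so r5c2=5.
Step 3. [r6c4∈{1}] only 1 remains possible at r6c4 ⇒ r6c4=1.
Step 4. [r6c1∈{3}] nothing but 3 survives at r6c1, so r6c1=3.
Step 5. [r1c4∈{6}] nothing but 6 survives at r1c4, so r1c4=6.
Step 6. [r3c5∈{1,2,3}] r3c5 is the only open cell in row 3 admitting 2 ⇒ r3c5=2.
Step 7. [r1c6∈{4,5}] r1c6 is the only open cell in col 6 admitting 4 ⇒ r1c6=4.
Step 8. [r5c6∈{3}] r5c6 is down to just 3, so r5c6=3.
Step 9. [r3c1∈{4}] r3c1 has the single candidate 4, so r3c1=4.
Step 10. [r5c5∈{6}] only 6 remains possible at r5c5 ⇒ r5c5=6.
Step 11. [r2c1∈{6}] nothing but 6 survives at r2c1, so r2c1=6.
Step 12. [r5c1∈{1}] only 1 remains possible at r5c1 ⇒ r5c1=1.
Step 13. [r2c2∈{4}] r2c2's peers cover all but 4. So r2c2=4.
Step 14. [r4c1∈{5}] r4c1 is down to just 5 ⇒ r4c1=5.
Step 15. [r2c5∈{1}] r2c5 has the single candidate 1 ⇒ r2c5=1.
Step 16. [r1c1∈{2}] nothing but 2 survives at r1c1. So r1c1=2.
Step 17. [r3c3∈{3}] only 3 remains possible at r3c3 ⇒ r3c3=3.
Step 18. [r3c6∈{1}] r3c6 has the single candidate 1, so r3c6=1.
Step 19. [r1c2∈{3}] nothing but 3 survives at r1c2. So r1c2=3.
Step 20. [r1c5∈{5}] r1c5's peers cover all but 5 ⇒ r1c5=5.
Step 21. [r4c5∈{3}] nothing but 3 survives at r4c5, so r4c5=3.
Step 22. [r6c6∈{5}] r6c6 has the single candidate 5 ⇒ r6c6=5.
Step 23. [r5c4∈{2}] nothing but 2 survives at r5c4, so r5c4=2.

Answer: 2 3 1 6 5 4 / 6 4 5 3 1 2 / 4 6 3 5 2 1 / 5 1 2 4 3 6 / 1 5 4 2 6 3 / 3 2 6 1 4 5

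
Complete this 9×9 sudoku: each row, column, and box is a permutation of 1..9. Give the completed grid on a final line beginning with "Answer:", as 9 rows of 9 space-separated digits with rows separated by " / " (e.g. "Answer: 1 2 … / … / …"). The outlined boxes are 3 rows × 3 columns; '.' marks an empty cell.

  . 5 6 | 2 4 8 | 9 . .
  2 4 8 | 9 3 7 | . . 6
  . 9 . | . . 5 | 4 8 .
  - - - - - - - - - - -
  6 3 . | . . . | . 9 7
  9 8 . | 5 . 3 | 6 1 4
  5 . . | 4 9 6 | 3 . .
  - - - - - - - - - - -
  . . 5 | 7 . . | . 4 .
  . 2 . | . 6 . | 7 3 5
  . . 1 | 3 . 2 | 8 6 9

Step 1. [r3c5∈{1}] r3c5's peers cover all but 1. So r3c5=1.
Step 2. [r3c3∈{3,7}] 3 has one home in col 3: r3c3, so r3c3=3.
Step 3. [r8c6∈{1,4,9}] in col 6, 4 fits only at r8c6 ⇒ r8c6=4.
Step 4. [r2c7∈{1,5}] row 2 places 1 nowhere but r2c7 ⇒ r2c7=1.
Step 5. [r6c8∈{2}] r6c8 has the single candidate 2 ⇒ r6c8=2.
Step 6. [r7c5∈{8}] r7c5's peers cover all but 8, so r7c5=8.
Step 7. [r8c4∈{1}] r8c4 is down to just 1 ⇒ r8c4=1.
Step 8. [r6c3∈{7}] r6c3 has the single candidate 7, so r6c3=7.
Step 9. [r4c5∈{2}] nothing but 2 survives at r4c5 ⇒ r4c5=2.
Step 10. [r3c1∈{7}] only 7 remains possible at r3c1. So r3c1=7.
Step 11. [r7c9∈{1,2}] across row 7, 1 lands solely at r7c9, so r7c9=1.
Step 12. [r7c1∈{3}] only 3 remains possible at r7c1. So r7c1=3.
Step 13. [r7c2∈{6}] r7c2 has the single candidate 6. So r7c2=6.
Step 14. [r9c2∈{7}] only 7 remains possible at r9c2 ⇒ r9c2=7.
Step 15. [r7c7∈{2}] only 2 remains possible at r7c7 ⇒ r7c7=2.
Step 16. [r5c5∈{7}] nothing but 7 survives at r5c5 ⇒ r5c5=7.
Step 17. [r3c9∈{2}] r3c9 is down to just 2. So r3c9=2.
Step 18. [r4c7∈{5}] r4c7's peers cover all but 5. So r4c7=5.
Step 19. [r6c2∈{1}] r6c2's peers cover all but 1, so r6c2=1.
Step 20. [r4c3∈{4}] only 4 remains possible at r4c3, so r4c3=4.
Step 21. [r5c3∈{2}] only 2 remains possible at r5c3 ⇒ r5c3=2.
Step 22. [r4c6∈{1}] r4c6 is down to just 1 ⇒ r4c6=1.
Step 23. [r6c9∈{8}] nothing but 8 survives at r6c9 ⇒ r6c9=8.
Step 24. [r1c1∈{1}] r1c1 is down to just 1 ⇒ r1c1=1.
Step 25. [r2c8∈{5}] r2c8's peers cover all but 5. So r2c8=5.
Step 26. [r3c4∈{6}] r3c4 has the single candidate 6 ⇒ r3c4=6.
Step 27. [r9c1∈{4}] nothing but 4 survives at r9c1 ⇒ r9c1=4.
Step 28. [r8c3∈{9}] only 9 remains possible at r8c3 ⇒ r8c3=9.
Step 29. [r7c6∈{9}] r7c6 is down to just 9 ⇒ r7c6=9.
Step 30. [r8c1∈{8}] r8c1's peers cover all but 8 ⇒ r8c1=8.
Step 31. [r1c9∈{3}] only 3 remains possible at r1c9. So r1c9=3.
Step 32. [r4c4∈{8}] nothing but 8 survives at r4c4 ⇒ r4c4=8.
Step 33. [r1c8∈{7}] r1c8 is down to just 7 ⇒ r1c8=7.
Step 34. [r9c5∈{5}] r9c5 has the single candidate 5 ⇒ r9c5=5.

Answer: 1 5 6 2 4 8 9 7 3 / 2 4 8 9 3 7 1 5 6 / 7 9 3 6 1 5 4 8 2 / 6 3 4 8 2 1 5 9 7 / 9 8 2 5 7 3 6 1 4 / 5 1 7 4 9 6 3 2 8 / 3 6 5 7 8 9 2 4 1 / 8 2 9 1 6 4 7 3 5 / 4 7 1 3 5 2 8 6 9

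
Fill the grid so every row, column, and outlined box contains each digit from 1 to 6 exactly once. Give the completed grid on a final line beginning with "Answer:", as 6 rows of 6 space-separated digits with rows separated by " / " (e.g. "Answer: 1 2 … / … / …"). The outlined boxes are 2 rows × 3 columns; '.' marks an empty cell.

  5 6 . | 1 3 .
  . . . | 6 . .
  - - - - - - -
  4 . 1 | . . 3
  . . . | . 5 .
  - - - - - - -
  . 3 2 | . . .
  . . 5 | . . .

Step 1. [r4c2∈{2}] only 2 remains possible at r4c2, so r4c2=2.
Step 2. [r6c2∈{1,4}] r6c2 is the only open cell in box 5 admitting 4. So r6c2=4.
Step 3. [r4c6∈{1,4,6}] r4c6 is the only open cell in row 4 admitting 1. So r4c6=1.
Step 4. [r2c1∈{1,2,3}] r2c1 is the only open cell in col 1 admitting 2 ⇒ r2c1=2.
Step 5. [r2c5∈{4}] r2c5 is down to just 4. So r2c5=4.
Step 6. [r3c5∈{2,6}] r3c5 is the only open cell in row 3 admitting 6 ⇒ r3c5=6.
Step 7. [r5c6∈{4,5,6}] col 6 places 4 nowhere but r5c6. So r5c6=4.
Step 8. [r6c5∈{1,2}] 2 has one home in col 5: r6c5, so r6c5=2.
Step 9. [r5c1∈{1,6}] 6 has one home in row 5: r5c1. So r5c1=6.
Step 10. [r4c1∈{3}] r4c1 has the single candidate 3, so r4c1=3.
Step 11. [r5c4∈{5}] r5c4 is down to just 5. So r5c4=5.
Step 12. [r2c3∈{3}] nothing but 3 survives at r2c3. So r2c3=3.
Step 13. [r3c2∈{5}] nothing but 5 survives at r3c2. So r3c2=5.
Step 14. [r5c5∈{1}] only 1 remains possible at r5c5. So r5c5=1.
Step 15. [r3c4∈{2}] r3c4 has the single candidate 2 ⇒ r3c4=2.
Step 16. [r4c4∈{4}] nothing but 4 survives at r4c4, so r4c4=4.
Step 17. [r4c3∈{6}] r4c3 has the single candidate 6, so r4c3=6.
Step 18. [r6c6∈{6}] r6c6's peers cover all but 6 ⇒ r6c6=6.
Step 19. [r1c3∈{4}] r1c3's peers cover all but 4 ⇒ r1c3=4.
Step 20. [r1c6∈{2}] r1c6 has the single candidate 2 ⇒ r1c6=2.
Step 21. [r2c6∈{5}] nothing but 5 survives at r2c6 ⇒ r2c6=5.
Step 22. [r2c2∈{1}] r2c2's peers cover all but 1. So r2c2=1.
Step 23. [r6c1∈{1}] r6c1's peers cover all but 1. So r6c1=1.
Step 24. [r6c4∈{3}] r6c4's peers cover all but 3. So r6c4=3.

Answer: 5 6 4 1 3 2 / 2 1 3 6 4 5 / 4 5 1 2 6 3 / 3 2 6 4 5 1 / 6 3 2 5 1 4 / 1 4 5 3 2 6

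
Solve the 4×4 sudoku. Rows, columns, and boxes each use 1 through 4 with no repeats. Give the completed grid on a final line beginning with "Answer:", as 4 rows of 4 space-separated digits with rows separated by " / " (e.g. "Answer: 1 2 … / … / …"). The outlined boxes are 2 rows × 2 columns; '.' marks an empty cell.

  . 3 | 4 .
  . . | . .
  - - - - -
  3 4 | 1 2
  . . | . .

Step 1. [r1c1∈{1,2}] row 1 places 2 nowhere but r1c1, so r1c1=2.
Step 2. [r2c2∈{1}] nothing but 1 survives at r2c2. So r2c2=1.
Step 3. [r4c3∈{3}] r4c3's peers cover all but 3 ⇒ r4c3=3.
Step 4. [r4c4∈{4}] nothing but 4 survives at r4c4. So r4c4=4.
Step 5. [r2c1∈{4}] only 4 remains possible at r2c1. So r2c1=4.
Step 6. [r4c2∈{2}] only 2 remains possible at r4c2. So r4c2=2.
Step 7. [r1c4∈{1}] nothing but 1 survives at r1c4, so r1c4=1.
Step 8. [r2c3∈{2}] r2c3's peers cover all but 2, so r2c3=2.
Step 9. [r2c4∈{3}] r2c4 has the single candidate 3. So r2c4=3.
Step 10. [r4c1∈{1}] r4c1's peers cover all but 1, so r4c1=1.

Answer: 2 3 4 1 / 4 1 2 3 / 3 4 1 2 / 1 2 3 4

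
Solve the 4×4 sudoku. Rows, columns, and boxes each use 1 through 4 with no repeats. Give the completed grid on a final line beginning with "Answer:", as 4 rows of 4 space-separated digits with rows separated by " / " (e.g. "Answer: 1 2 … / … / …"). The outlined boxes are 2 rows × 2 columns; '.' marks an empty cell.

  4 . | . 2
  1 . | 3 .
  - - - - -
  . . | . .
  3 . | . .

Step 1. [r3c1∈{2}] nothing but 2 survives at r3c1. So r3c1=2.
Step 2. [r3c4∈{1,3,4}] row 3 places 3 nowhere but r3c4 ⇒ r3c4=3.
Step 3. [r4c4∈{1,4}] r4c4 is the only open cell in col 4 admitting 1. So r4c4=1.
Step 4. [r3c3∈{4}] r3c3 has the single candidate 4, so r3c3=4.
Step 5. [r2c2∈{2}] r2c2 is down to just 2, so r2c2=2.
Step 6. [r4c2∈{4}] r4c2's peers cover all but 4, so r4c2=4.
Step 7. [r4c3∈{2}] r4c3 has the single candidate 2 ⇒ r4c3=2.
Step 8. [r1c3∈{1}] only 1 remains possible at r1c3 ⇒ r1c3=1.
Step 9. [r1c2∈{3}] r1c2's peers cover all but 3. So r1c2=3.
Step 10. [r2c4∈{4}] r2c4 has the single candidate 4, so r2c4=4.
Step 11. [r3c2∈{1}] r3c2 is down to just 1. So r3c2=1.

Answer: 4 3 1 2 / 1 2 3 4 / 2 1 4 3 / 3 4 2 1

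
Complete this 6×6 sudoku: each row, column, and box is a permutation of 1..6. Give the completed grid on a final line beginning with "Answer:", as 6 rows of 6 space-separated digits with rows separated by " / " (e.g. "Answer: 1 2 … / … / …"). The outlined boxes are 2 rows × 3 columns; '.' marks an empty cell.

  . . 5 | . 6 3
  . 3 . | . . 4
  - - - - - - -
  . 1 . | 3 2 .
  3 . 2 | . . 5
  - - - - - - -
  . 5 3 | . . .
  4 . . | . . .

Step 1. [r3c6∈{6}] r3c6 is down to just 6, so r3c6=6.
Step 2. [r4c2∈{4,6}] across row 4, 6 lands solely at r4c2 ⇒ r4c2=6.
Step 3. [r6c2∈{2}] r6c2 is down to just 2 ⇒ r6c2=2.
Step 4. [r6c6∈{1}] r6c6 is down to just 1. So r6c6=1.
Step 5. [r2c3∈{1,6}] across col 3, 1 lands solely at r2c3, so r2c3=1.
Step 6. [r6c3∈{6}] r6c3 is down to just 6 ⇒ r6c3=6.
Step 7. [r5c5∈{4}] r5c5 is down to just 4 ⇒ r5c5=4.
Step 8. [r2c5∈{5}] nothing but 5 survives at r2c5 ⇒ r2c5=5.
Step 9. [r2c4∈{2}] nothing but 2 survives at r2c4, so r2c4=2.
Step 10. [r4c4∈{1,4}] row 4 places 4 nowhere but r4c4. So r4c4=4.
Step 11. [r3c3∈{4}] only 4 remains possible at r3c3, so r3c3=4.
Step 12. [r6c5∈{3}] nothing but 3 survives at r6c5 ⇒ r6c5=3.
Step 13. [r1c1∈{2}] r1c1 is down to just 2. So r1c1=2.
Step 14. [r3c1∈{5}] r3c1 is down to just 5 ⇒ r3c1=5.
Step 15. [r4c5∈{1}] r4c5's peers cover all but 1, so r4c5=1.
Step 16. [r1c4∈{1}] nothing but 1 survives at r1c4, so r1c4=1.
Step 17. [r2c1∈{6}] r2c1's peers cover all but 6. So r2c1=6.
Step 18. [r5c4∈{6}] r5c4 has the single candidate 6, so r5c4=6.
Step 19. [r1c2∈{4}] only 4 remains possible at r1c2. So r1c2=4.
Step 20. [r6c4∈{5}] nothing but 5 survives at r6c4. So r6c4=5.
Step 21. [r5c6∈{2}] nothing but 2 survives at r5c6. So r5c6=2.
Step 22. [r5c1∈{1}] only 1 remains possible at r5c1 ⇒ r5c1=1.

Answer: 2 4 5 1 6 3 / 6 3 1 2 5 4 / 5 1 4 3 2 6 / 3 6 2 4 1 5 / 1 5 3 6 4 2 / 4 2 6 5 3 1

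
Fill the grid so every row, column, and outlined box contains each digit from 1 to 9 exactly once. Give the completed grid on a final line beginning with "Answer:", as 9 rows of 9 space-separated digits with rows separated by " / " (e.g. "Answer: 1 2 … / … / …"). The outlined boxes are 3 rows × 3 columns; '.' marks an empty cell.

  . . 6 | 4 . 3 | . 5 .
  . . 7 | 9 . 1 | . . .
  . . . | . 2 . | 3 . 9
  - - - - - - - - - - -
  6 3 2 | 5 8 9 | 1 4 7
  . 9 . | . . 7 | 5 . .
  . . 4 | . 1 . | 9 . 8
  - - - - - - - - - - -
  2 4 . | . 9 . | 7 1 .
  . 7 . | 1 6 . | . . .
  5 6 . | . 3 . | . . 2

Step 1. [r2c7∈{2,4,6,8}] in col 7, 6 fits only at r2c7 ⇒ r2c7=6.
Step 2. [r7c4∈{8}] r7c4's peers cover all but 8 ⇒ r7c4=8.
Step 3. [r3c6∈{5,6,8}] across col 6, 8 lands solely at r3c6 ⇒ r3c6=8.
Step 4. [r9c3∈{1,8,9}] in row 9, 1 fits only at r9c3. So r9c3=1.
Step 5. [r6c6∈{2,6}] 6 has one home in col 6: r6c6 ⇒ r6c6=6.
Step 6. [r8c3∈{3,8,9}] r8c3 is the only open cell in col 3 admitting 9. So r8c3=9.
Step 7. [r8c1∈{3,8}] box 7 places 8 nowhere but r8c1 ⇒ r8c1=8.
Step 8. [r8c8∈{3}] nothing but 3 survives at r8c8, so r8c8=3.
Step 9. [r8c7∈{4}] r8c7's peers cover all but 4 ⇒ r8c7=4.
Step 10. [r1c7∈{2,8}] 2 has one home in col 7: r1c7 ⇒ r1c7=2.
Step 11. [r7c9∈{5,6}] 6 has one home in row 7: r7c9 ⇒ r7c9=6.
Step 12. [r6c2∈{5}] nothing but 5 survives at r6c2 ⇒ r6c2=5.
Step 13. [r3c2∈{1}] only 1 remains possible at r3c2, so r3c2=1.
Step 14. [r6c4∈{2,3}] in row 6, 3 fits only at r6c4. So r6c4=3.
Step 15. [r2c8∈{8}] r2c8 has the single candidate 8. So r2c8=8.
Step 16. [r5c8∈{2,6}] across row 5, 6 lands solely at r5c8, so r5c8=6.
Step 17. [r2c9∈{4}] r2c9's peers cover all but 4. So r2c9=4.
Step 18. [r8c9∈{5}] only 5 remains possible at r8c9, so r8c9=5.
Step 19. [r3c4∈{6,7}] in row 3, 6 fits only at r3c4. So r3c4=6.
Step 20. [r7c6∈{5}] only 5 remains possible at r7c6 ⇒ r7c6=5.
Step 21. [r1c1∈{9}] only 9 remains possible at r1c1 ⇒ r1c1=9.
Step 22. [r5c5∈{4}] only 4 remains possible at r5c5. So r5c5=4.
Step 23. [r2c5∈{5}] only 5 remains possible at r2c5, so r2c5=5.
Step 24. [r9c6∈{4}] only 4 remains possible at r9c6. So r9c6=4.
Step 25. [r6c8∈{2}] r6c8 is down to just 2 ⇒ r6c8=2.
Step 26. [r6c1∈{7}] r6c1 has the single candidate 7 ⇒ r6c1=7.
Step 27. [r1c9∈{1}] r1c9's peers cover all but 1 ⇒ r1c9=1.
Step 28. [r5c3∈{8}] only 8 remains possible at r5c3, so r5c3=8.
Step 29. [r9c4∈{7}] r9c4 is down to just 7 ⇒ r9c4=7.
Step 30. [r2c1∈{3}] nothing but 3 survives at r2c1 ⇒ r2c1=3.
Step 31. [r9c7∈{8}] only 8 remains possible at r9c7. So r9c7=8.
Step 32. [r3c8∈{7}] nothing but 7 survives at r3c8, so r3c8=7.
Step 33. [r1c2∈{8}] r1c2's peers cover all but 8 ⇒ r1c2=8.
Step 34. [r2c2∈{2}] r2c2 is down to just 2, so r2c2=2.
Step 35. [r8c6∈{2}] only 2 remains possible at r8c6, so r8c6=2.
Step 36. [r1c5∈{7}] r1c5 has the single candidate 7. So r1c5=7.
Step 37. [r3c3∈{5}] r3c3 is down to just 5. So r3c3=5.
Step 38. [r7c3∈{3}] r7c3's peers cover all but 3, so r7c3=3.
Step 39. [r5c4∈{2}] r5c4's peers cover all but 2. So r5c4=2.
Step 40. [r5c9∈{3}] r5c9 has the single candidate 3, so r5c9=3.
Step 41. [r5c1∈{1}] nothing but 1 survives at r5c1. So r5c1=1.
Step 42. [r9c8∈{9}] nothing but 9 survives at r9c8 ⇒ r9c8=9.
Step 43. [r3c1∈{4}] only 4 remains possible at r3c1, so r3c1=4.

Answer: 9 8 6 4 7 3 2 5 1 / 3 2 7 9 5 1 6 8 4 / 4 1 5 6 2 8 3 7 9 / 6 3 2 5 8 9 1 4 7 / 1 9 8 2 4 7 5 6 3 / 7 5 4 3 1 6 9 2 8 / 2 4 3 8 9 5 7 1 6 / 8 7 9 1 6 2 4 3 5 / 5 6 1 7 3 4 8 9 2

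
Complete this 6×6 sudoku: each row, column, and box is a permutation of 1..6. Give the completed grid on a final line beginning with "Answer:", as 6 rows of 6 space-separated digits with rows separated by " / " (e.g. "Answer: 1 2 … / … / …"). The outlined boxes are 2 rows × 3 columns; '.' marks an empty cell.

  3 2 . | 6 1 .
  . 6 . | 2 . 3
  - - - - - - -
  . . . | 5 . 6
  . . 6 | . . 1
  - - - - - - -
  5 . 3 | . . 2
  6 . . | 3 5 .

Step 1. [r2c5∈{4}] nothing but 4 survives at r2c5 ⇒ r2c5=4.
Step 2. [r1c3∈{4,5}] in row 1, 4 fits only at r1c3, so r1c3=4.
Step 3. [r4c4∈{4}] only 4 remains possible at r4c4, so r4c4=4.
Step 4. [r3c1∈{1,2,4}] 4 has one home in col 1: r3c1, so r3c1=4.
Step 5. [r5c2∈{1,4}] in row 5, 4 fits only at r5c2 ⇒ r5c2=4.
Step 6. [r6c3∈{1,2}] in row 6, 2 fits only at r6c3. So r6c3=2.
Step 7. [r3c5∈{2,3}] r3c5 is the only open cell in row 3 admitting 2, so r3c5=2.
Step 8. [r3c3∈{1}] only 1 remains possible at r3c3 ⇒ r3c3=1.
Step 9. [r4c5∈{3}] r4c5's peers cover all but 3 ⇒ r4c5=3.
Step 10. [r5c5∈{6}] r5c5's peers cover all but 6 ⇒ r5c5=6.
Step 11. [r2c1∈{1}] r2c1's peers cover all but 1. So r2c1=1.
Step 12. [r4c1∈{2}] only 2 remains possible at r4c1 ⇒ r4c1=2.
Step 13. [r5c4∈{1}] nothing but 1 survives at r5c4. So r5c4=1.
Step 14. [r2c3∈{5}] only 5 remains possible at r2c3 ⇒ r2c3=5.
Step 15. [r4c2∈{5}] only 5 remains possible at r4c2. So r4c2=5.
Step 16. [r3c2∈{3}] only 3 remains possible at r3c2 ⇒ r3c2=3.
Step 17. [r6c2∈{1}] r6c2 is down to just 1 ⇒ r6c2=1.
Step 18. [r1c6∈{5}] r1c6 is down to just 5 ⇒ r1c6=5.
Step 19. [r6c6∈{4}] nothing but 4 survives at r6c6, so r6c6=4.

Answer: 3 2 4 6 1 5 / 1 6 5 2 4 3 / 4 3 1 5 2 6 / 2 5 6 4 3 1 / 5 4 3 1 6 2 / 6 1 2 3 5 4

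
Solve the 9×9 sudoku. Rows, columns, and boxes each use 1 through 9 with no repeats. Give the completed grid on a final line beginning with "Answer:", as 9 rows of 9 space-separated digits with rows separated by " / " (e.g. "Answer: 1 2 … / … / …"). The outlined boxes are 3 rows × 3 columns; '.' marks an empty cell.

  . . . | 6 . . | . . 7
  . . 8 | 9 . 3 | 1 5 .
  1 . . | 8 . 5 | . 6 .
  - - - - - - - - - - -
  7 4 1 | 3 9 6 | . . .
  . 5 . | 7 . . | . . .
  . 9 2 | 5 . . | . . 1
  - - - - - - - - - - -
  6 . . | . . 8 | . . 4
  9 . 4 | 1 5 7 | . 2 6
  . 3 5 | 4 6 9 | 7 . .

Step 1. [r4c8∈{8}] nothing but 8 survives at r4c8 ⇒ r4c8=8.
Step 2. [r2c9∈{2}] nothing but 2 survives at r2c9. So r2c9=2.
Step 3. [r8c7∈{3,8}] across row 8, 3 lands solely at r8c7 ⇒ r8c7=3.
Step 4. [r6c6∈{4}] only 4 remains possible at r6c6 ⇒ r6c6=4.
Step 5. [r1c2∈{2}] nothing but 2 survives at r1c2 ⇒ r1c2=2.
Step 6. [r3c2∈{7}] r3c2 has the single candidate 7. So r3c2=7.
Step 7. [r5c6∈{1,2}] across col 6, 2 lands solely at r5c6, so r5c6=2.
Step 8. [r7c7∈{5,9}] in row 7, 5 fits only at r7c7. So r7c7=5.
Step 9. [r7c8∈{1,9}] across row 7, 9 lands solely at r7c8 ⇒ r7c8=9.
Step 10. [r2c1∈{4}] nothing but 4 survives at r2c1. So r2c1=4.
Step 11. [r6c5∈{8}] r6c5's peers cover all but 8. So r6c5=8.
Step 12. [r6c1∈{3}] only 3 remains possible at r6c1 ⇒ r6c1=3.
Step 13. [r1c7∈{4,8,9}] r1c7 is the only open cell in row 1 admitting 8. So r1c7=8.
Step 14. [r1c3∈{3,9}] 9 has one home in row 1: r1c3. So r1c3=9.
Step 15. [r1c8∈{3,4}] in row 1, 3 fits only at r1c8. So r1c8=3.
Step 16. [r3c7∈{4,9}] 4 has one home in box 3: r3c7 ⇒ r3c7=4.
Step 17. [r5c7∈{6,9}] in col 7, 9 fits only at r5c7 ⇒ r5c7=9.
Step 18. [r5c5∈{1}] only 1 remains possible at r5c5, so r5c5=1.
Step 19. [r9c1∈{2,8}] row 9 places 2 nowhere but r9c1 ⇒ r9c1=2.
Step 20. [r7c5∈{2,3}] 3 has one home in row 7: r7c5. So r7c5=3.
Step 21. [r5c9∈{3}] nothing but 3 survives at r5c9. So r5c9=3.
Step 22. [r9c8∈{1}] only 1 remains possible at r9c8 ⇒ r9c8=1.
Step 23. [r9c9∈{8}] r9c9's peers cover all but 8 ⇒ r9c9=8.
Step 24. [r1c5∈{4}] r1c5 is down to just 4 ⇒ r1c5=4.
Step 25. [r4c7∈{2}] nothing but 2 survives at r4c7, so r4c7=2.
Step 26. [r5c8∈{4}] r5c8 is down to just 4. So r5c8=4.
Step 27. [r2c2∈{6}] only 6 remains possible at r2c2. So r2c2=6.
Step 28. [r8c2∈{8}] r8c2 has the single candidate 8. So r8c2=8.
Step 29. [r3c9∈{9}] nothing but 9 survives at r3c9, so r3c9=9.
Step 30. [r3c3∈{3}] r3c3 has the single candidate 3 ⇒ r3c3=3.
Step 31. [r3c5∈{2}] r3c5 has the single candidate 2 ⇒ r3c5=2.
Step 32. [r5c3∈{6}] only 6 remains possible at r5c3. So r5c3=6.
Step 33. [r6c8∈{7}] r6c8 is down to just 7 ⇒ r6c8=7.
Step 34. [r1c6∈{1}] only 1 remains possible at r1c6 ⇒ r1c6=1.
Step 35. [r7c2∈{1}] r7c2 is down to just 1 ⇒ r7c2=1.
Step 36. [r7c3∈{7}] nothing but 7 survives at r7c3, so r7c3=7.
Step 37. [r7c4∈{2}] r7c4 has the single candidate 2 ⇒ r7c4=2.
Step 38. [r1c1∈{5}] r1c1's peers cover all but 5, so r1c1=5.
Step 39. [r4c9∈{5}] r4c9 is down to just 5 ⇒ r4c9=5.
Step 40. [r2c5∈{7}] only 7 remains possible at r2c5. So r2c5=7.
Step 41. [r6c7∈{6}] only 6 remains possible at r6c7 ⇒ r6c7=6.
Step 42. [r5c1∈{8}] nothing but 8 survives at r5c1 ⇒ r5c1=8.

Answer: 5 2 9 6 4 1 8 3 7 / 4 6 8 9 7 3 1 5 2 / 1 7 3 8 2 5 4 6 9 / 7 4 1 3 9 6 2 8 5 / 8 5 6 7 1 2 9 4 3 / 3 9 2 5 8 4 6 7 1 / 6 1 7 2 3 8 5 9 4 / 9 8 4 1 5 7 3 2 6 / 2 3 5 4 6 9 7 1 8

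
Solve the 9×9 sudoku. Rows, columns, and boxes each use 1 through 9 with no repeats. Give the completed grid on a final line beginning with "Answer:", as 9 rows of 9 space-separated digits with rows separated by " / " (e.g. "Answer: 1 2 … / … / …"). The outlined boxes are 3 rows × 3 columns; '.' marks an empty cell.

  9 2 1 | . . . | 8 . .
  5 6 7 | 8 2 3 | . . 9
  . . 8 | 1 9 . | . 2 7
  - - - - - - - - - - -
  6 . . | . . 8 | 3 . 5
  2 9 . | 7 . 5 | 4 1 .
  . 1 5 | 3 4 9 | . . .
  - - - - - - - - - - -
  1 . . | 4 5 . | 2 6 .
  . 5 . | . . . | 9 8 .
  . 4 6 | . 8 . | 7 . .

Step 1. [r9c1∈{3}] only 3 remains possible at r9c1, so r9c1=3.
Step 2. [r8c5∈{1,3,6,7}] 3 has one home in col 5: r8c5 ⇒ r8c5=3.
Step 3. [r1c8∈{3,4,5}] col 8 places 3 nowhere but r1c8, so r1c8=3.
Step 4. [r7c6∈{7}] nothing but 7 survives at r7c6 ⇒ r7c6=7.
Step 5. [r6c7∈{6}] only 6 remains possible at r6c7 ⇒ r6c7=6.
Step 6. [r3c6∈{4,6}] row 3 places 6 nowhere but r3c6 ⇒ r3c6=6.
Step 7. [r6c1∈{7,8}] across col 1, 8 lands solely at r6c1, so r6c1=8.
Step 8. [r4c4∈{2}] r4c4's peers cover all but 2, so r4c4=2.
Step 9. [r8c9∈{1,4}] 4 has one home in row 8: r8c9, so r8c9=4.
Step 10. [r9c6∈{1,2}] row 9 places 2 nowhere but r9c6 ⇒ r9c6=2.
Step 11. [r6c8∈{7}] r6c8's peers cover all but 7, so r6c8=7.
Step 12. [r1c5∈{7}] r1c5 has the single candidate 7 ⇒ r1c5=7.
Step 13. [r9c8∈{5}] only 5 remains possible at r9c8. So r9c8=5.
Step 14. [r5c9∈{8}] r5c9 is down to just 8 ⇒ r5c9=8.
Step 15. [r1c4∈{5}] r1c4 has the single candidate 5, so r1c4=5.
Step 16. [r9c4∈{9}] r9c4 is down to just 9 ⇒ r9c4=9.
Step 17. [r8c6∈{1}] only 1 remains possible at r8c6, so r8c6=1.
Step 18. [r7c2∈{8}] r7c2 is down to just 8, so r7c2=8.
Step 19. [r4c5∈{1}] r4c5's peers cover all but 1 ⇒ r4c5=1.
Step 20. [r8c4∈{6}] only 6 remains possible at r8c4, so r8c4=6.
Step 21. [r3c7∈{5}] r3c7's peers cover all but 5. So r3c7=5.
Step 22. [r4c2∈{7}] r4c2's peers cover all but 7, so r4c2=7.
Step 23. [r3c2∈{3}] r3c2's peers cover all but 3 ⇒ r3c2=3.
Step 24. [r1c9∈{6}] r1c9 has the single candidate 6. So r1c9=6.
Step 25. [r2c7∈{1}] nothing but 1 survives at r2c7. So r2c7=1.
Step 26. [r1c6∈{4}] r1c6's peers cover all but 4 ⇒ r1c6=4.
Step 27. [r3c1∈{4}] only 4 remains possible at r3c1, so r3c1=4.
Step 28. [r8c3∈{2}] r8c3's peers cover all but 2 ⇒ r8c3=2.
Step 29. [r7c3∈{9}] r7c3 is down to just 9. So r7c3=9.
Step 30. [r4c3∈{4}] r4c3 is down to just 4. So r4c3=4.
Step 31. [r5c3∈{3}] r5c3 has the single candidate 3 ⇒ r5c3=3.
Step 32. [r8c1∈{7}] r8c1's peers cover all but 7. So r8c1=7.
Step 33. [r9c9∈{1}] r9c9 is down to just 1 ⇒ r9c9=1.
Step 34. [r2c8∈{4}] r2c8's peers cover all but 4 ⇒ r2c8=4.
Step 35. [r6c9∈{2}] nothing but 2 survives at r6c9, so r6c9=2.
Step 36. [r4c8∈{9}] only 9 remains possible at r4c8 ⇒ r4c8=9.
Step 37. [r7c9∈{3}] r7c9 is down to just 3. So r7c9=3.
Step 38. [r5c5∈{6}] nothing but 6 survives at r5c5 ⇒ r5c5=6.

Answer: 9 2 1 5 7 4 8 3 6 / 5 6 7 8 2 3 1 4 9 / 4 3 8 1 9 6 5 2 7 / 6 7 4 2 1 8 3 9 5 / 2 9 3 7 6 5 4 1 8 / 8 1 5 3 4 9 6 7 2 / 1 8 9 4 5 7 2 6 3 / 7 5 2 6 3 1 9 8 4 / 3 4 6 9 8 2 7 5 1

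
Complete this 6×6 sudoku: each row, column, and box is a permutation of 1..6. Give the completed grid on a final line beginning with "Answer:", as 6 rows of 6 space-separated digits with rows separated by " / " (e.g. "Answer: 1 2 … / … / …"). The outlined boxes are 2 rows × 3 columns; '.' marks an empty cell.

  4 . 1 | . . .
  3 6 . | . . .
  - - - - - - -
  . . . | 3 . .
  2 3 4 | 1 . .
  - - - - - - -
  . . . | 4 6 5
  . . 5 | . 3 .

Step 1. [r2c3∈{2}] only 2 remains possible at r2c3, so r2c3=2.
Step 2. [r3c1∈{1,5,6}] across col 1, 5 lands solely at r3c1. So r3c1=5.
Step 3. [r6c6∈{1,2}] r6c6 is the only open cell in box 6 admitting 1, so r6c6=1.
Step 4. [r2c4∈{5}] r2c4 is down to just 5. So r2c4=5.
Step 5. [r1c5∈{2}] r1c5's peers cover all but 2 ⇒ r1c5=2.
Step 6. [r4c6∈{6}] r4c6 is down to just 6 ⇒ r4c6=6.
Step 7. [r3c5∈{4}] r3c5 is down to just 4 ⇒ r3c5=4.
Step 8. [r5c2∈{1,2}] r5c2 is the only open cell in row 5 admitting 2, so r5c2=2.
Step 9. [r5c3∈{3}] nothing but 3 survives at r5c3, so r5c3=3.
Step 10. [r1c6∈{3}] nothing but 3 survives at r1c6. So r1c6=3.
Step 11. [r1c2∈{5}] r1c2 is down to just 5. So r1c2=5.
Step 12. [r3c6∈{2}] r3c6 has the single candidate 2. So r3c6=2.
Step 13. [r3c3∈{6}] r3c3 is down to just 6 ⇒ r3c3=6.
Step 14. [r4c5∈{5}] r4c5 is down to just 5, so r4c5=5.
Step 15. [r2c6∈{4}] r2c6 is down to just 4. So r2c6=4.
Step 16. [r3c2∈{1}] nothing but 1 survives at r3c2 ⇒ r3c2=1.
Step 17. [r6c4∈{2}] r6c4 has the single candidate 2, so r6c4=2.
Step 18. [r5c1∈{1}] r5c1's peers cover all but 1, so r5c1=1.
Step 19. [r6c1∈{6}] r6c1 has the single candidate 6. So r6c1=6.
Step 20. [r2c5∈{1}] r2c5 has the single candidate 1. So r2c5=1.
Step 21. [r1c4∈{6}] only 6 remains possible at r1c4, so r1c4=6.
Step 22. [r6c2∈{4}] r6c2's peers cover all but 4 ⇒ r6c2=4.

Answer: 4 5 1 6 2 3 / 3 6 2 5 1 4 / 5 1 6 3 4 2 / 2 3 4 1 5 6 / 1 2 3 4 6 5 / 6 4 5 2 3 1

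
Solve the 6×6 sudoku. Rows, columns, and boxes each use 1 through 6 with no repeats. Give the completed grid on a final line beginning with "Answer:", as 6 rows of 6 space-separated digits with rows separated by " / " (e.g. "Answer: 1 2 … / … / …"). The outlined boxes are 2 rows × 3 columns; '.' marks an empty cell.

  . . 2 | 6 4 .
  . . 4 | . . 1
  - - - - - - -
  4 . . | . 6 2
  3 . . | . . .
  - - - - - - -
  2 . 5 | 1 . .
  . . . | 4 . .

Step 1. [r6c3∈{1,3,6}] across col 3, 3 lands solely at r6c3 ⇒ r6c3=3.
Step 2. [r4c4∈{5}] nothing but 5 survives at r4c4 ⇒ r4c4=5.
Step 3. [r3c2∈{1,5}] r3c2 is the only open cell in row 3 admitting 5. So r3c2=5.
Step 4. [r6c5∈{2,5}] in row 6, 2 fits only at r6c5. So r6c5=2.
Step 5. [r2c5∈{3,5}] r2c5 is the only open cell in col 5 admitting 5. So r2c5=5.
Step 6. [r1c6∈{3}] only 3 remains possible at r1c6. So r1c6=3.
Step 7. [r1c2∈{1}] only 1 remains possible at r1c2 ⇒ r1c2=1.
Step 8. [r6c2∈{6}] r6c2 has the single candidate 6. So r6c2=6.
Step 9. [r4c3∈{1,6}] across row 4, 6 lands solely at r4c3, so r4c3=6.
Step 10. [r3c3∈{1}] nothing but 1 survives at r3c3 ⇒ r3c3=1.
Step 11. [r3c4∈{3}] r3c4's peers cover all but 3 ⇒ r3c4=3.
Step 12. [r5c5∈{3}] only 3 remains possible at r5c5. So r5c5=3.
Step 13. [r5c6∈{6}] r5c6's peers cover all but 6 ⇒ r5c6=6.
Step 14. [r5c2∈{4}] only 4 remains possible at r5c2. So r5c2=4.
Step 15. [r1c1∈{5}] nothing but 5 survives at r1c1. So r1c1=5.
Step 16. [r4c6∈{4}] r4c6's peers cover all but 4. So r4c6=4.
Step 17. [r2c4∈{2}] only 2 remains possible at r2c4, so r2c4=2.
Step 18. [r4c5∈{1}] r4c5 is down to just 1 ⇒ r4c5=1.
Step 19. [r6c6∈{5}] nothing but 5 survives at r6c6, so r6c6=5.
Step 20. [r2c1∈{6}] r2c1's peers cover all but 6, so r2c1=6.
Step 21. [r6c1∈{1}] r6c1's peers cover all but 1. So r6c1=1.
Step 22. [r4c2∈{2}] nothing but 2 survives at r4c2, so r4c2=2.
Step 23. [r2c2∈{3}] nothing but 3 survives at r2c2, so r2c2=3.

Answer: 5 1 2 6 4 3 / 6 3 4 2 5 1 / 4 5 1 3 6 2 / 3 2 6 5 1 4 / 2 4 5 1 3 6 / 1 6 3 4 2 5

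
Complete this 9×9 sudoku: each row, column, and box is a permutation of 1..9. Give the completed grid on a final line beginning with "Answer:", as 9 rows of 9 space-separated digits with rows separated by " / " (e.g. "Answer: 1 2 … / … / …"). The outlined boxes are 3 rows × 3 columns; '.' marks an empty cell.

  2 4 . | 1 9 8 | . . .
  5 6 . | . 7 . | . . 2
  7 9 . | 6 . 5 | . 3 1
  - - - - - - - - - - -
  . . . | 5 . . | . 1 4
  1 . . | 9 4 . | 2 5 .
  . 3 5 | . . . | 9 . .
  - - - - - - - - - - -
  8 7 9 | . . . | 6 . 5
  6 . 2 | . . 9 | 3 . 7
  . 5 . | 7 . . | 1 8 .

Step 1. [r9c1∈{3,4}] r9c1 is the only open cell in col 1 admitting 3. So r9c1=3.
Step 2. [r3c3∈{8}] nothing but 8 survives at r3c3 ⇒ r3c3=8.
Step 3. [r3c5∈{2}] r3c5's peers cover all but 2 ⇒ r3c5=2.
Step 4. [r9c6∈{2,4,6}] r9c6 is the only open cell in row 9 admitting 2, so r9c6=2.
Step 5. [r1c9∈{6}] r1c9 is down to just 6 ⇒ r1c9=6.
Step 6. [r6c9∈{8}] only 8 remains possible at r6c9 ⇒ r6c9=8.
Step 7. [r4c5∈{3,6,8}] across box 5, 8 lands solely at r4c5 ⇒ r4c5=8.
Step 8. [r4c6∈{3,6,7}] in row 4, 3 fits only at r4c6, so r4c6=3.
Step 9. [r2c6∈{4}] r2c6's peers cover all but 4 ⇒ r2c6=4.
Step 10. [r4c7∈{7}] r4c7 is down to just 7 ⇒ r4c7=7.
Step 11. [r7c6∈{1}] r7c6 is down to just 1 ⇒ r7c6=1.
Step 12. [r8c8∈{4}] r8c8 has the single candidate 4, so r8c8=4.
Step 13. [r6c8∈{6}] r6c8's peers cover all but 6, so r6c8=6.
Step 14. [r5c3∈{6,7}] 7 has one home in col 3: r5c3. So r5c3=7.
Step 15. [r2c4∈{3}] r2c4 has the single candidate 3, so r2c4=3.
Step 16. [r4c2∈{2}] r4c2 is down to just 2 ⇒ r4c2=2.
Step 17. [r5c6∈{6}] only 6 remains possible at r5c6, so r5c6=6.
Step 18. [r2c8∈{9}] only 9 remains possible at r2c8. So r2c8=9.
Step 19. [r5c2∈{8}] r5c2's peers cover all but 8. So r5c2=8.
Step 20. [r1c8∈{7}] r1c8's peers cover all but 7. So r1c8=7.
Step 21. [r8c5∈{5}] r8c5 has the single candidate 5. So r8c5=5.
Step 22. [r7c5∈{3}] r7c5's peers cover all but 3. So r7c5=3.
Step 23. [r6c1∈{4}] r6c1 has the single candidate 4 ⇒ r6c1=4.
Step 24. [r9c5∈{6}] r9c5 is down to just 6 ⇒ r9c5=6.
Step 25. [r7c4∈{4}] r7c4's peers cover all but 4. So r7c4=4.
Step 26. [r5c9∈{3}] only 3 remains possible at r5c9 ⇒ r5c9=3.
Step 27. [r2c7∈{8}] only 8 remains possible at r2c7. So r2c7=8.
Step 28. [r9c9∈{9}] nothing but 9 survives at r9c9, so r9c9=9.
Step 29. [r4c1∈{9}] r4c1 is down to just 9 ⇒ r4c1=9.
Step 30. [r7c8∈{2}] r7c8 is down to just 2 ⇒ r7c8=2.
Step 31. [r6c5∈{1}] r6c5 is down to just 1, so r6c5=1.
Step 32. [r8c2∈{1}] only 1 remains possible at r8c2 ⇒ r8c2=1.
Step 33. [r1c7∈{5}] only 5 remains possible at r1c7, so r1c7=5.
Step 34. [r6c6∈{7}] r6c6 has the single candidate 7. So r6c6=7.
Step 35. [r2c3∈{1}] r2c3 is down to just 1 ⇒ r2c3=1.
Step 36. [r9c3∈{4}] nothing but 4 survives at r9c3, so r9c3=4.
Step 37. [r1c3∈{3}] nothing but 3 survives at r1c3. So r1c3=3.
Step 38. [r3c7∈{4}] r3c7's peers cover all but 4. So r3c7=4.
Step 39. [r6c4∈{2}] nothing but 2 survives at r6c4, so r6c4=2.
Step 40. [r4c3∈{6}] r4c3 has the single candidate 6, so r4c3=6.
Step 41. [r8c4∈{8}] nothing but 8 survives at r8c4 ⇒ r8c4=8.

Answer: 2 4 3 1 9 8 5 7 6 / 5 6 1 3 7 4 8 9 2 / 7 9 8 6 2 5 4 3 1 / 9 2 6 5 8 3 7 1 4 / 1 8 7 9 4 6 2 5 3 / 4 3 5 2 1 7 9 6 8 / 8 7 9 4 3 1 6 2 5 / 6 1 2 8 5 9 3 4 7 / 3 5 4 7 6 2 1 8 9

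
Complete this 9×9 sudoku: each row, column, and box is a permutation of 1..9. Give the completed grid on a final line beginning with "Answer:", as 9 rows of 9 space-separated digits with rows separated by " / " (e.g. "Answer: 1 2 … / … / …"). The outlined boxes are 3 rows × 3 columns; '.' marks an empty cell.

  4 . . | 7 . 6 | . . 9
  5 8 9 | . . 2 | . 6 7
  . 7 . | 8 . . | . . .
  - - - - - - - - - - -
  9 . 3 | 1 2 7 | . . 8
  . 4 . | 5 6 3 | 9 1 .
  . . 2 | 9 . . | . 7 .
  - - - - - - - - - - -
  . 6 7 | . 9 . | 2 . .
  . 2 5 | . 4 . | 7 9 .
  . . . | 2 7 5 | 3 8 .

Step 1. [r9c1∈{1}] r9c1's peers cover all but 1 ⇒ r9c1=1.
Step 2. [r6c6∈{4,8}] in box 5, 4 fits only at r6c6 ⇒ r6c6=4.
Step 3. [r4c7∈{4,5,6}] 6 has one home in row 4: r4c7 ⇒ r4c7=6.
Step 4. [r6c7∈{5}] nothing but 5 survives at r6c7. So r6c7=5.
Step 5. [r1c3∈{1}] r1c3 is down to just 1, so r1c3=1.
Step 6. [r3c1∈{2,3,6}] 2 has one home in col 1: r3c1. So r3c1=2.
Step 7. [r7c4∈{3}] only 3 remains possible at r7c4 ⇒ r7c4=3.
Step 8. [r7c1∈{8}] nothing but 8 survives at r7c1, so r7c1=8.
Step 9. [r7c6∈{1}] r7c6 has the single candidate 1 ⇒ r7c6=1.
Step 10. [r2c5∈{1,3}] 3 has one home in row 2: r2c5. So r2c5=3.
Step 11. [r2c7∈{1,4}] 1 has one home in row 2: r2c7. So r2c7=1.
Step 12. [r1c8∈{2,3,5}] across row 1, 2 lands solely at r1c8. So r1c8=2.
Step 13. [r3c8∈{3,4,5}] in col 8, 3 fits only at r3c8. So r3c8=3.
Step 14. [r3c9∈{4,5}] in box 3, 5 fits only at r3c9 ⇒ r3c9=5.
Step 15. [r9c9∈{4,6}] in row 9, 6 fits only at r9c9. So r9c9=6.
Step 16. [r7c9∈{4}] r7c9 has the single candidate 4, so r7c9=4.
Step 17. [r8c4∈{6}] only 6 remains possible at r8c4, so r8c4=6.
Step 18. [r7c8∈{5}] r7c8 has the single candidate 5 ⇒ r7c8=5.
Step 19. [r3c5∈{1}] r3c5 is down to just 1. So r3c5=1.
Step 20. [r1c2∈{3}] nothing but 3 survives at r1c2 ⇒ r1c2=3.
Step 21. [r5c3∈{8}] only 8 remains possible at r5c3 ⇒ r5c3=8.
Step 22. [r1c5∈{5}] r1c5's peers cover all but 5, so r1c5=5.
Step 23. [r1c7∈{8}] r1c7 has the single candidate 8, so r1c7=8.
Step 24. [r9c2∈{9}] nothing but 9 survives at r9c2, so r9c2=9.
Step 25. [r6c2∈{1}] only 1 remains possible at r6c2, so r6c2=1.
Step 26. [r8c9∈{1}] r8c9 is down to just 1 ⇒ r8c9=1.
Step 27. [r9c3∈{4}] nothing but 4 survives at r9c3. So r9c3=4.
Step 28. [r3c3∈{6}] only 6 remains possible at r3c3 ⇒ r3c3=6.
Step 29. [r8c6∈{8}] r8c6 has the single candidate 8 ⇒ r8c6=8.
Step 30. [r5c1∈{7}] r5c1's peers cover all but 7. So r5c1=7.
Step 31. [r3c6∈{9}] r3c6 has the single candidate 9. So r3c6=9.
Step 32. [r8c1∈{3}] r8c1 has the single candidate 3 ⇒ r8c1=3.
Step 33. [r6c1∈{6}] nothing but 6 survives at r6c1. So r6c1=6.
Step 34. [r4c8∈{4}] only 4 remains possible at r4c8, so r4c8=4.
Step 35. [r4c2∈{5}] nothing but 5 survives at r4c2. So r4c2=5.
Step 36. [r6c5∈{8}] nothing but 8 survives at r6c5. So r6c5=8.
Step 37. [r3c7∈{4}] nothing but 4 survives at r3c7, so r3c7=4.
Step 38. [r2c4∈{4}] only 4 remains possible at r2c4, so r2c4=4.
Step 39. [r6c9∈{3}] r6c9 has the single candidate 3 ⇒ r6c9=3.
Step 40. [r5c9∈{2}] r5c9's peers cover all but 2, so r5c9=2.

Answer: 4 3 1 7 5 6 8 2 9 / 5 8 9 4 3 2 1 6 7 / 2 7 6 8 1 9 4 3 5 / 9 5 3 1 2 7 6 4 8 / 7 4 8 5 6 3 9 1 2 / 6 1 2 9 8 4 5 7 3 / 8 6 7 3 9 1 2 5 4 / 3 2 5 6 4 8 7 9 1 / 1 9 4 2 7 5 3 8 6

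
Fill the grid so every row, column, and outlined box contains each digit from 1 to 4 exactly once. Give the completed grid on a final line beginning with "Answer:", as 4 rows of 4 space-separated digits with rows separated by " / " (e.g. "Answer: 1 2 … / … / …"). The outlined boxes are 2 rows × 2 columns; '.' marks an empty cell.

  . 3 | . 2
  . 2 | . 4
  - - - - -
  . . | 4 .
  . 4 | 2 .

Step 1. [r2c1∈{1}] nothing but 1 survives at r2c1. So r2c1=1.
Step 2. [r4c4∈{1,3}] 1 has one home in row 4: r4c4 ⇒ r4c4=1.
Step 3. [r3c4∈{3}] r3c4 has the single candidate 3, so r3c4=3.
Step 4. [r3c2∈{1}] only 1 remains possible at r3c2, so r3c2=1.
Step 5. [r4c1∈{3}] r4c1's peers cover all but 3 ⇒ r4c1=3.
Step 6. [r1c3∈{1}] r1c3's peers cover all but 1, so r1c3=1.
Step 7. [r1c1∈{4}] r1c1 has the single candidate 4 ⇒ r1c1=4.
Step 8. [r3c1∈{2}] r3c1 has the single candidate 2, so r3c1=2.
Step 9. [r2c3∈{3}] nothing but 3 survives at r2c3. So r2c3=3.

Answer: 4 3 1 2 / 1 2 3 4 / 2 1 4 3 / 3 4 2 1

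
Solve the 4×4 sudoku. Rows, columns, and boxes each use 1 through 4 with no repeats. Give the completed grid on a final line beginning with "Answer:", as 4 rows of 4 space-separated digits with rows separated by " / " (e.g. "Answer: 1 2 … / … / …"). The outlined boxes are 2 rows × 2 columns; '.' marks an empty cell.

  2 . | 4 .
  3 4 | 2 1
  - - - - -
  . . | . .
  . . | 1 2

Step 1. [r3c2∈{1,2,3}] in row 3, 2 fits only at r3c2, so r3c2=2.
Step 2. [r3c4∈{3,4}] r3c4 is the only open cell in col 4 admitting 4. So r3c4=4.
Step 3. [r4c1∈{4}] nothing but 4 survives at r4c1, so r4c1=4.
Step 4. [r3c1∈{1}] r3c1 has the single candidate 1, so r3c1=1.
Step 5. [r4c2∈{3}] r4c2 has the single candidate 3. So r4c2=3.
Step 6. [r1c2∈{1}] nothing but 1 survives at r1c2. So r1c2=1.
Step 7. [r1c4∈{3}] r1c4's peers cover all but 3 ⇒ r1c4=3.
Step 8. [r3c3∈{3}] only 3 remains possible at r3c3. So r3c3=3.

Answer: 2 1 4 3 / 3 4 2 1 / 1 2 3 4 / 4 3 1 2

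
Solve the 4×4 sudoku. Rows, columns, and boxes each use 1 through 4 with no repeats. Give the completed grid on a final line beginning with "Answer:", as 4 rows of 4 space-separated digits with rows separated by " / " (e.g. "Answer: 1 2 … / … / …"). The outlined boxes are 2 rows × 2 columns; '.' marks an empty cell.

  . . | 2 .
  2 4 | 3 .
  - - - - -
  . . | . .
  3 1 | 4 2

Step 1. [r2c4∈{1}] r2c4 is down to just 1, so r2c4=1.
Step 2. [r1c2∈{3}] r1c2's peers cover all but 3 ⇒ r1c2=3.
Step 3. [r3c4∈{3}] r3c4's peers cover all but 3. So r3c4=3.
Step 4. [r3c3∈{1}] r3c3 is down to just 1 ⇒ r3c3=1.
Step 5. [r1c4∈{4}] only 4 remains possible at r1c4, so r1c4=4.
Step 6. [r3c1∈{4}] nothing but 4 survives at r3c1. So r3c1=4.
Step 7. [r3c2∈{2}] r3c2 is down to just 2 ⇒ r3c2=2.
Step 8. [r1c1∈{1}] nothing but 1 survives at r1c1 ⇒ r1c1=1.

Answer: 1 3 2 4 / 2 4 3 1 / 4 2 1 3 / 3 1 4 2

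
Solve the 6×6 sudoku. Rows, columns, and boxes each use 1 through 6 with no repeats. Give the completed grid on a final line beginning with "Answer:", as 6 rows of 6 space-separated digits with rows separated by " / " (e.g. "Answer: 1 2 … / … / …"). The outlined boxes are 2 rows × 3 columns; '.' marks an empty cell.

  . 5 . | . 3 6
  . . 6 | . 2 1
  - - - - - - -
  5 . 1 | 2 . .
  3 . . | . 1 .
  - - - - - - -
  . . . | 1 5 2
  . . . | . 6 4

Step 1. [r2c1∈{4}] only 4 remains possible at r2c1 ⇒ r2c1=4.
Step 2. [r4c4∈{4,5,6}] r4c4 is the only open cell in col 4 admitting 6 ⇒ r4c4=6.
Step 3. [r1c3∈{2}] nothing but 2 survives at r1c3. So r1c3=2.
Step 4. [r6c2∈{1,2,3}] across col 2, 1 lands solely at r6c2 ⇒ r6c2=1.
Step 5. [r4c3∈{4}] r4c3 is down to just 4, so r4c3=4.
Step 6. [r5c2∈{3,4,6}] 4 has one home in row 5: r5c2, so r5c2=4.
Step 7. [r6c4∈{3}] only 3 remains possible at r6c4. So r6c4=3.
Step 8. [r5c1∈{6}] nothing but 6 survives at r5c1, so r5c1=6.
Step 9. [r6c1∈{2}] nothing but 2 survives at r6c1. So r6c1=2.
Step 10. [r3c5∈{4}] only 4 remains possible at r3c5, so r3c5=4.
Step 11. [r2c4∈{5}] r2c4 is down to just 5. So r2c4=5.
Step 12. [r4c2∈{2}] r4c2's peers cover all but 2. So r4c2=2.
Step 13. [r6c3∈{5}] r6c3 is down to just 5, so r6c3=5.
Step 14. [r1c4∈{4}] r1c4 has the single candidate 4 ⇒ r1c4=4.
Step 15. [r4c6∈{5}] r4c6 has the single candidate 5, so r4c6=5.
Step 16. [r3c2∈{6}] nothing but 6 survives at r3c2 ⇒ r3c2=6.
Step 17. [r1c1∈{1}] r1c1 is down to just 1. So r1c1=1.
Step 18. [r3c6∈{3}] only 3 remains possible at r3c6 ⇒ r3c6=3.
Step 19. [r2c2∈{3}] nothing but 3 survives at r2c2 ⇒ r2c2=3.
Step 20. [r5c3∈{3}] only 3 remains possible at r5c3. So r5c3=3.

Answer: 1 5 2 4 3 6 / 4 3 6 5 2 1 / 5 6 1 2 4 3 / 3 2 4 6 1 5 / 6 4 3 1 5 2 / 2 1 5 3 6 4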